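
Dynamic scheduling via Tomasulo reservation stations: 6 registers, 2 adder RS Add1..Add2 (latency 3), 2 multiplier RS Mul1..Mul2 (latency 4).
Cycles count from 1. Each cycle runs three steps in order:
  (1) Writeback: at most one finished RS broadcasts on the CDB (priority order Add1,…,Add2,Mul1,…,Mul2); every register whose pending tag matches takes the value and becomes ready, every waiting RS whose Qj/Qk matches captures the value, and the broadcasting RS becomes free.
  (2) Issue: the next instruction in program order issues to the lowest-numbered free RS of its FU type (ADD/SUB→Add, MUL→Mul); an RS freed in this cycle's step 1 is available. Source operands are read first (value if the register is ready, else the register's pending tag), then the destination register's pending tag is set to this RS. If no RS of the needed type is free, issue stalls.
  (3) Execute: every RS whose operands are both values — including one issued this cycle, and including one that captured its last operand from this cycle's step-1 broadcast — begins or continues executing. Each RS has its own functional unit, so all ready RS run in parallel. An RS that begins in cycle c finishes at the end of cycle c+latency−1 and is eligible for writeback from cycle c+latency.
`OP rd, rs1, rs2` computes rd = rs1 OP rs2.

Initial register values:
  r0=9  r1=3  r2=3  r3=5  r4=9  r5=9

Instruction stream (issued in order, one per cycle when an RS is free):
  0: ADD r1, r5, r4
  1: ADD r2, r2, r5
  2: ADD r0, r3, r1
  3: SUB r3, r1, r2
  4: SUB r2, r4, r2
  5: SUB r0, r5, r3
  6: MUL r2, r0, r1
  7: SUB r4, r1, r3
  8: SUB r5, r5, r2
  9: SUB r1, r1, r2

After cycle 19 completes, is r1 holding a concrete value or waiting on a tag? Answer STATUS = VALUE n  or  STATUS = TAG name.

STATUS = VALUE -36

c1: issue ADD r1<-Add1 | r0:9,r1:Add1,r2:3,r3:5,r4:9,r5:9
c2: issue ADD r2<-Add2 | r0:9,r1:Add1,r2:Add2,r3:5,r4:9,r5:9
c3: stall | r0:9,r1:Add1,r2:Add2,r3:5,r4:9,r5:9
c4: CDB Add1=18; issue ADD r0<-Add1 | r0:Add1,r1:18,r2:Add2,r3:5,r4:9,r5:9
c5: CDB Add2=12; issue SUB r3<-Add2 | r0:Add1,r1:18,r2:12,r3:Add2,r4:9,r5:9
c6: stall | r0:Add1,r1:18,r2:12,r3:Add2,r4:9,r5:9
c7: CDB Add1=23; issue SUB r2<-Add1 | r0:23,r1:18,r2:Add1,r3:Add2,r4:9,r5:9
c8: CDB Add2=6; issue SUB r0<-Add2 | r0:Add2,r1:18,r2:Add1,r3:6,r4:9,r5:9
c9: issue MUL r2<-Mul1 | r0:Add2,r1:18,r2:Mul1,r3:6,r4:9,r5:9
c10: CDB Add1=-3; issue SUB r4<-Add1 | r0:Add2,r1:18,r2:Mul1,r3:6,r4:Add1,r5:9
c11: CDB Add2=3; issue SUB r5<-Add2 | r0:3,r1:18,r2:Mul1,r3:6,r4:Add1,r5:Add2
c12: stall | r0:3,r1:18,r2:Mul1,r3:6,r4:Add1,r5:Add2
c13: CDB Add1=12; issue SUB r1<-Add1 | r0:3,r1:Add1,r2:Mul1,r3:6,r4:12,r5:Add2
c14: - | r0:3,r1:Add1,r2:Mul1,r3:6,r4:12,r5:Add2
c15: CDB Mul1=54 | r0:3,r1:Add1,r2:54,r3:6,r4:12,r5:Add2
c16: - | r0:3,r1:Add1,r2:54,r3:6,r4:12,r5:Add2
c17: - | r0:3,r1:Add1,r2:54,r3:6,r4:12,r5:Add2
c18: CDB Add1=-36 | r0:3,r1:-36,r2:54,r3:6,r4:12,r5:Add2
c19: CDB Add2=-45 | r0:3,r1:-36,r2:54,r3:6,r4:12,r5:-45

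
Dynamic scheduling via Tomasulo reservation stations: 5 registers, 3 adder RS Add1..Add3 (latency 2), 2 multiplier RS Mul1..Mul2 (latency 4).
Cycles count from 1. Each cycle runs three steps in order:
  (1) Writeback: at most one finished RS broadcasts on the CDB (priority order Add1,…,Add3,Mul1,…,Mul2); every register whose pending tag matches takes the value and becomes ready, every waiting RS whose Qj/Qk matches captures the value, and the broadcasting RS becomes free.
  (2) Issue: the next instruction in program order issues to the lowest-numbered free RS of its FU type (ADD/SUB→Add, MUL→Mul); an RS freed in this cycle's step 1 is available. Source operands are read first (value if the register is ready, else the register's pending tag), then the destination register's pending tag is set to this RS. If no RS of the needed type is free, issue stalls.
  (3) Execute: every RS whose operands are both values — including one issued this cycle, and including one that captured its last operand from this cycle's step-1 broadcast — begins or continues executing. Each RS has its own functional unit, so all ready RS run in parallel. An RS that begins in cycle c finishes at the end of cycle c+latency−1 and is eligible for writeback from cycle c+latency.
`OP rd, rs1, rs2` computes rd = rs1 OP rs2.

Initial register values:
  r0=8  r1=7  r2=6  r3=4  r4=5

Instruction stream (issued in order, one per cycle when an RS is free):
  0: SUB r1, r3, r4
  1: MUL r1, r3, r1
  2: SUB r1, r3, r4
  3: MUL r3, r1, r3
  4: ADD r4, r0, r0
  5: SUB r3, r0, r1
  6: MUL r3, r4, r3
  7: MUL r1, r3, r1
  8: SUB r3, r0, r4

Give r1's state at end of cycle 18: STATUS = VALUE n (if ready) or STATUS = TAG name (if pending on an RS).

  c1: issue SUB r1<-Add1  regs: r0:8,r1:Add1,r2:6,r3:4,r4:5
  c2: issue MUL r1<-Mul1  regs: r0:8,r1:Mul1,r2:6,r3:4,r4:5
  c3: CDB Add1=-1; issue SUB r1<-Add1  regs: r0:8,r1:Add1,r2:6,r3:4,r4:5
  c4: issue MUL r3<-Mul2  regs: r0:8,r1:Add1,r2:6,r3:Mul2,r4:5
  c5: CDB Add1=-1; issue ADD r4<-Add1  regs: r0:8,r1:-1,r2:6,r3:Mul2,r4:Add1
  c6: issue SUB r3<-Add2  regs: r0:8,r1:-1,r2:6,r3:Add2,r4:Add1
  c7: CDB Add1=16; stall  regs: r0:8,r1:-1,r2:6,r3:Add2,r4:16
  c8: CDB Add2=9; stall  regs: r0:8,r1:-1,r2:6,r3:9,r4:16
  c9: CDB Mul1=-4; issue MUL r3<-Mul1  regs: r0:8,r1:-1,r2:6,r3:Mul1,r4:16
  c10: CDB Mul2=-4; issue MUL r1<-Mul2  regs: r0:8,r1:Mul2,r2:6,r3:Mul1,r4:16
  c11: issue SUB r3<-Add1  regs: r0:8,r1:Mul2,r2:6,r3:Add1,r4:16
  c12: -  regs: r0:8,r1:Mul2,r2:6,r3:Add1,r4:16
  c13: CDB Add1=-8  regs: r0:8,r1:Mul2,r2:6,r3:-8,r4:16
  c14: CDB Mul1=144  regs: r0:8,r1:Mul2,r2:6,r3:-8,r4:16
  c15: -  regs: r0:8,r1:Mul2,r2:6,r3:-8,r4:16
  c16: -  regs: r0:8,r1:Mul2,r2:6,r3:-8,r4:16
  c17: -  regs: r0:8,r1:Mul2,r2:6,r3:-8,r4:16
  c18: CDB Mul2=-144  regs: r0:8,r1:-144,r2:6,r3:-8,r4:16

STATUS = VALUE -144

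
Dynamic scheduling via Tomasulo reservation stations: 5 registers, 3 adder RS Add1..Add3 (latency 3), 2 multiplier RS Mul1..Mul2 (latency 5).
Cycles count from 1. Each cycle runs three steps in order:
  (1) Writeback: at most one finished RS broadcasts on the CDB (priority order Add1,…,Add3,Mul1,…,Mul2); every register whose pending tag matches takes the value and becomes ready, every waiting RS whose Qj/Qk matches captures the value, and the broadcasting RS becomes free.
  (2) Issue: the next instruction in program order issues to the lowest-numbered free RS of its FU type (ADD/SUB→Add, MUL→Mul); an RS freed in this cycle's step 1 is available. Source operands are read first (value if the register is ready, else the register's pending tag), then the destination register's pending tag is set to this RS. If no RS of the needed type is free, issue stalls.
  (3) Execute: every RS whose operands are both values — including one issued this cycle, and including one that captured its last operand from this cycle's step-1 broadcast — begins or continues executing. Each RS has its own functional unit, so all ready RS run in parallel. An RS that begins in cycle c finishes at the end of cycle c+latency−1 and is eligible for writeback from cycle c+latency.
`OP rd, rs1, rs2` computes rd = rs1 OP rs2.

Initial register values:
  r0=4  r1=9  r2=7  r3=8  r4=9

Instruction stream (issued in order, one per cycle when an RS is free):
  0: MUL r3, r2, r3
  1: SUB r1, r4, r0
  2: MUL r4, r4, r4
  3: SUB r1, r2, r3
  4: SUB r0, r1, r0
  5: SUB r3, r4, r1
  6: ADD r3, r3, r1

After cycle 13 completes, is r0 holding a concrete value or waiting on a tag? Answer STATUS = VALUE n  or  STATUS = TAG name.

STATUS = VALUE -53

c1: issue MUL r3<-Mul1 | r0:4,r1:9,r2:7,r3:Mul1,r4:9
c2: issue SUB r1<-Add1 | r0:4,r1:Add1,r2:7,r3:Mul1,r4:9
c3: issue MUL r4<-Mul2 | r0:4,r1:Add1,r2:7,r3:Mul1,r4:Mul2
c4: issue SUB r1<-Add2 | r0:4,r1:Add2,r2:7,r3:Mul1,r4:Mul2
c5: CDB Add1=5; issue SUB r0<-Add1 | r0:Add1,r1:Add2,r2:7,r3:Mul1,r4:Mul2
c6: CDB Mul1=56; issue SUB r3<-Add3 | r0:Add1,r1:Add2,r2:7,r3:Add3,r4:Mul2
c7: stall | r0:Add1,r1:Add2,r2:7,r3:Add3,r4:Mul2
c8: CDB Mul2=81; stall | r0:Add1,r1:Add2,r2:7,r3:Add3,r4:81
c9: CDB Add2=-49; issue ADD r3<-Add2 | r0:Add1,r1:-49,r2:7,r3:Add2,r4:81
c10: - | r0:Add1,r1:-49,r2:7,r3:Add2,r4:81
c11: - | r0:Add1,r1:-49,r2:7,r3:Add2,r4:81
c12: CDB Add1=-53 | r0:-53,r1:-49,r2:7,r3:Add2,r4:81
c13: CDB Add3=130 | r0:-53,r1:-49,r2:7,r3:Add2,r4:81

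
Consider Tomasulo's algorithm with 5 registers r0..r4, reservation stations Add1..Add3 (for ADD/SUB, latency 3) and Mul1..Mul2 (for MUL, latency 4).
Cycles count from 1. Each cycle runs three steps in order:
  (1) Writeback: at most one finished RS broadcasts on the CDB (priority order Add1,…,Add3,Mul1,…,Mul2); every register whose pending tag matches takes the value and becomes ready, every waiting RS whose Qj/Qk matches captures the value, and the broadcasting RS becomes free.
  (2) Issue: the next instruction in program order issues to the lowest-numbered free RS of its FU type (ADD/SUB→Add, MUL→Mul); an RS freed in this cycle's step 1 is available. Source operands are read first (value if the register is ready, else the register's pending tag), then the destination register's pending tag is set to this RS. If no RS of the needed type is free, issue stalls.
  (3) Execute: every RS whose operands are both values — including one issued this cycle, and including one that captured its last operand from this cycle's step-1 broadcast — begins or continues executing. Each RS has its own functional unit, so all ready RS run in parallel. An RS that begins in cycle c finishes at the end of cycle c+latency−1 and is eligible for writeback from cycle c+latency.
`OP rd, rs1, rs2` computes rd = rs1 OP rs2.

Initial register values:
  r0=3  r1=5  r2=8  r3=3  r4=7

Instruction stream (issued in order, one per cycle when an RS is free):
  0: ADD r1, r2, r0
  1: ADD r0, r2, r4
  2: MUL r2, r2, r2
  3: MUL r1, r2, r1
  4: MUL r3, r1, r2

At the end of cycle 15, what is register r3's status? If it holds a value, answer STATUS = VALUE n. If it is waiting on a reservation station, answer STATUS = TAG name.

STATUS = VALUE 45056

c1: issue ADD r1<-Add1 | r0:3,r1:Add1,r2:8,r3:3,r4:7
c2: issue ADD r0<-Add2 | r0:Add2,r1:Add1,r2:8,r3:3,r4:7
c3: issue MUL r2<-Mul1 | r0:Add2,r1:Add1,r2:Mul1,r3:3,r4:7
c4: CDB Add1=11; issue MUL r1<-Mul2 | r0:Add2,r1:Mul2,r2:Mul1,r3:3,r4:7
c5: CDB Add2=15; stall | r0:15,r1:Mul2,r2:Mul1,r3:3,r4:7
c6: stall | r0:15,r1:Mul2,r2:Mul1,r3:3,r4:7
c7: CDB Mul1=64; issue MUL r3<-Mul1 | r0:15,r1:Mul2,r2:64,r3:Mul1,r4:7
c8: - | r0:15,r1:Mul2,r2:64,r3:Mul1,r4:7
c9: - | r0:15,r1:Mul2,r2:64,r3:Mul1,r4:7
c10: - | r0:15,r1:Mul2,r2:64,r3:Mul1,r4:7
c11: CDB Mul2=704 | r0:15,r1:704,r2:64,r3:Mul1,r4:7
c12: - | r0:15,r1:704,r2:64,r3:Mul1,r4:7
c13: - | r0:15,r1:704,r2:64,r3:Mul1,r4:7
c14: - | r0:15,r1:704,r2:64,r3:Mul1,r4:7
c15: CDB Mul1=45056 | r0:15,r1:704,r2:64,r3:45056,r4:7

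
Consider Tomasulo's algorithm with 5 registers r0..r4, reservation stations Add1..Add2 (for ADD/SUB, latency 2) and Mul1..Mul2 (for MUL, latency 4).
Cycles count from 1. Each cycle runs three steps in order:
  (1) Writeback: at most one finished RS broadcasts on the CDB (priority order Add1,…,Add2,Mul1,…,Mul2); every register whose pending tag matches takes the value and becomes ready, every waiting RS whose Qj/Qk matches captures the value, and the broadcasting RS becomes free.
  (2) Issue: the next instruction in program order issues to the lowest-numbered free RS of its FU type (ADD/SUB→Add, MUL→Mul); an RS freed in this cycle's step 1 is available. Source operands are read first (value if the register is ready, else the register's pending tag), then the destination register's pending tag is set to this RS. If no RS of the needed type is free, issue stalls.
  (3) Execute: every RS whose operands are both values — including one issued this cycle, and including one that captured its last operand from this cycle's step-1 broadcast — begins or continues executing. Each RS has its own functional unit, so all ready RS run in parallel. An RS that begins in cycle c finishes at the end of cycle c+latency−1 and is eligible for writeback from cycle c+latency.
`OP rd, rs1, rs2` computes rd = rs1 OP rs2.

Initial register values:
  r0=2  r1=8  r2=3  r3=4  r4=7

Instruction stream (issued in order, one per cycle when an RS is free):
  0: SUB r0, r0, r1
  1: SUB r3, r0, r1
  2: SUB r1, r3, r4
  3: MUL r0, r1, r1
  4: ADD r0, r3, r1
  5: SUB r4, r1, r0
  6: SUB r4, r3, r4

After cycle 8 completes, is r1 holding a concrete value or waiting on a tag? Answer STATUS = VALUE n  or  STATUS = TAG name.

cycle 1: issue SUB r0<-Add1 // r0:Add1,r1:8,r2:3,r3:4,r4:7
cycle 2: issue SUB r3<-Add2 // r0:Add1,r1:8,r2:3,r3:Add2,r4:7
cycle 3: CDB Add1=-6; issue SUB r1<-Add1 // r0:-6,r1:Add1,r2:3,r3:Add2,r4:7
cycle 4: issue MUL r0<-Mul1 // r0:Mul1,r1:Add1,r2:3,r3:Add2,r4:7
cycle 5: CDB Add2=-14; issue ADD r0<-Add2 // r0:Add2,r1:Add1,r2:3,r3:-14,r4:7
cycle 6: stall // r0:Add2,r1:Add1,r2:3,r3:-14,r4:7
cycle 7: CDB Add1=-21; issue SUB r4<-Add1 // r0:Add2,r1:-21,r2:3,r3:-14,r4:Add1
cycle 8: stall // r0:Add2,r1:-21,r2:3,r3:-14,r4:Add1

STATUS = VALUE -21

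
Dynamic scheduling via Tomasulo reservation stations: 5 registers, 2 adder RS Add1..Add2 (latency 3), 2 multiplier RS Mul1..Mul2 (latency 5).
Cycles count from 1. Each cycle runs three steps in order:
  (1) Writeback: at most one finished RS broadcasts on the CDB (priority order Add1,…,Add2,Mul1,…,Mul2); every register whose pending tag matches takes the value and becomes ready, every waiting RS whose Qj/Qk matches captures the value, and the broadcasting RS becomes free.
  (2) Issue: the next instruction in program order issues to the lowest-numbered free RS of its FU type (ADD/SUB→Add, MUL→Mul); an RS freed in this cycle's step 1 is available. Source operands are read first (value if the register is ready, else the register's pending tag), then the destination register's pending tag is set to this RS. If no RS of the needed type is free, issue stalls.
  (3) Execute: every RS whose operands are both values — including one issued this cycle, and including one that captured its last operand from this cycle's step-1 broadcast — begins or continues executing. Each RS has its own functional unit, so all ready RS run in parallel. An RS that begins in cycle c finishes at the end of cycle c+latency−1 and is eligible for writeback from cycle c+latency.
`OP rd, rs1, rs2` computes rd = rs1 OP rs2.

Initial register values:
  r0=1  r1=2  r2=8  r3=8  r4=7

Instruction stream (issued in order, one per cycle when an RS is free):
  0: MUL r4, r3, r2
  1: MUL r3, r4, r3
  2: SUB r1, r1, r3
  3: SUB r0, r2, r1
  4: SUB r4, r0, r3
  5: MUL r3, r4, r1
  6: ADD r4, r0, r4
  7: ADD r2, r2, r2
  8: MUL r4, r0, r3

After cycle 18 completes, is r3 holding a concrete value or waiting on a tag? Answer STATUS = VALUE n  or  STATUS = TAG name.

STATUS = TAG Mul1

  c1: issue MUL r4<-Mul1  regs: r0:1,r1:2,r2:8,r3:8,r4:Mul1
  c2: issue MUL r3<-Mul2  regs: r0:1,r1:2,r2:8,r3:Mul2,r4:Mul1
  c3: issue SUB r1<-Add1  regs: r0:1,r1:Add1,r2:8,r3:Mul2,r4:Mul1
  c4: issue SUB r0<-Add2  regs: r0:Add2,r1:Add1,r2:8,r3:Mul2,r4:Mul1
  c5: stall  regs: r0:Add2,r1:Add1,r2:8,r3:Mul2,r4:Mul1
  c6: CDB Mul1=64; stall  regs: r0:Add2,r1:Add1,r2:8,r3:Mul2,r4:64
  c7: stall  regs: r0:Add2,r1:Add1,r2:8,r3:Mul2,r4:64
  c8: stall  regs: r0:Add2,r1:Add1,r2:8,r3:Mul2,r4:64
  c9: stall  regs: r0:Add2,r1:Add1,r2:8,r3:Mul2,r4:64
  c10: stall  regs: r0:Add2,r1:Add1,r2:8,r3:Mul2,r4:64
  c11: CDB Mul2=512; stall  regs: r0:Add2,r1:Add1,r2:8,r3:512,r4:64
  c12: stall  regs: r0:Add2,r1:Add1,r2:8,r3:512,r4:64
  c13: stall  regs: r0:Add2,r1:Add1,r2:8,r3:512,r4:64
  c14: CDB Add1=-510; issue SUB r4<-Add1  regs: r0:Add2,r1:-510,r2:8,r3:512,r4:Add1
  c15: issue MUL r3<-Mul1  regs: r0:Add2,r1:-510,r2:8,r3:Mul1,r4:Add1
  c16: stall  regs: r0:Add2,r1:-510,r2:8,r3:Mul1,r4:Add1
  c17: CDB Add2=518; issue ADD r4<-Add2  regs: r0:518,r1:-510,r2:8,r3:Mul1,r4:Add2
  c18: stall  regs: r0:518,r1:-510,r2:8,r3:Mul1,r4:Add2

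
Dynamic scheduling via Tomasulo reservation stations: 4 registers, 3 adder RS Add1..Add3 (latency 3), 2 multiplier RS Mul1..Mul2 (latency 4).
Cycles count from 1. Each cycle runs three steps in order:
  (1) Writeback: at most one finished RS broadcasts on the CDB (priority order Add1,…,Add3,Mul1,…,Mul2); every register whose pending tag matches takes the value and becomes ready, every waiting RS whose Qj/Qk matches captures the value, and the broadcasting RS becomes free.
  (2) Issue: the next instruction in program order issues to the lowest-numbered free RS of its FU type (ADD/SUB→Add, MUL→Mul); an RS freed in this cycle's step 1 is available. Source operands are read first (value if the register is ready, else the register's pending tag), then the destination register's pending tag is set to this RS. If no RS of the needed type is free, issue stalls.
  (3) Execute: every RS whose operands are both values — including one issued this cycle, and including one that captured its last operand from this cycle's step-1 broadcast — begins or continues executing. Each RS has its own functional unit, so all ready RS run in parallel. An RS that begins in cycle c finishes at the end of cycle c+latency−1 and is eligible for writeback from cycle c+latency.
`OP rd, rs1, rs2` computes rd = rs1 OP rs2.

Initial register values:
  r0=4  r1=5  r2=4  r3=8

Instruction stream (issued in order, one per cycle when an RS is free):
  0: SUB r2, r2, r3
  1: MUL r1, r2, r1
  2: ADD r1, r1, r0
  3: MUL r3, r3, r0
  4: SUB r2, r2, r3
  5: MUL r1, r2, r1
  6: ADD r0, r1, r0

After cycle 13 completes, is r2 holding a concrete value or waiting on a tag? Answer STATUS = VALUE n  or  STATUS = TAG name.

  c1: issue SUB r2<-Add1  regs: r0:4,r1:5,r2:Add1,r3:8
  c2: issue MUL r1<-Mul1  regs: r0:4,r1:Mul1,r2:Add1,r3:8
  c3: issue ADD r1<-Add2  regs: r0:4,r1:Add2,r2:Add1,r3:8
  c4: CDB Add1=-4; issue MUL r3<-Mul2  regs: r0:4,r1:Add2,r2:-4,r3:Mul2
  c5: issue SUB r2<-Add1  regs: r0:4,r1:Add2,r2:Add1,r3:Mul2
  c6: stall  regs: r0:4,r1:Add2,r2:Add1,r3:Mul2
  c7: stall  regs: r0:4,r1:Add2,r2:Add1,r3:Mul2
  c8: CDB Mul1=-20; issue MUL r1<-Mul1  regs: r0:4,r1:Mul1,r2:Add1,r3:Mul2
  c9: CDB Mul2=32; issue ADD r0<-Add3  regs: r0:Add3,r1:Mul1,r2:Add1,r3:32
  c10: -  regs: r0:Add3,r1:Mul1,r2:Add1,r3:32
  c11: CDB Add2=-16  regs: r0:Add3,r1:Mul1,r2:Add1,r3:32
  c12: CDB Add1=-36  regs: r0:Add3,r1:Mul1,r2:-36,r3:32
  c13: -  regs: r0:Add3,r1:Mul1,r2:-36,r3:32

STATUS = VALUE -36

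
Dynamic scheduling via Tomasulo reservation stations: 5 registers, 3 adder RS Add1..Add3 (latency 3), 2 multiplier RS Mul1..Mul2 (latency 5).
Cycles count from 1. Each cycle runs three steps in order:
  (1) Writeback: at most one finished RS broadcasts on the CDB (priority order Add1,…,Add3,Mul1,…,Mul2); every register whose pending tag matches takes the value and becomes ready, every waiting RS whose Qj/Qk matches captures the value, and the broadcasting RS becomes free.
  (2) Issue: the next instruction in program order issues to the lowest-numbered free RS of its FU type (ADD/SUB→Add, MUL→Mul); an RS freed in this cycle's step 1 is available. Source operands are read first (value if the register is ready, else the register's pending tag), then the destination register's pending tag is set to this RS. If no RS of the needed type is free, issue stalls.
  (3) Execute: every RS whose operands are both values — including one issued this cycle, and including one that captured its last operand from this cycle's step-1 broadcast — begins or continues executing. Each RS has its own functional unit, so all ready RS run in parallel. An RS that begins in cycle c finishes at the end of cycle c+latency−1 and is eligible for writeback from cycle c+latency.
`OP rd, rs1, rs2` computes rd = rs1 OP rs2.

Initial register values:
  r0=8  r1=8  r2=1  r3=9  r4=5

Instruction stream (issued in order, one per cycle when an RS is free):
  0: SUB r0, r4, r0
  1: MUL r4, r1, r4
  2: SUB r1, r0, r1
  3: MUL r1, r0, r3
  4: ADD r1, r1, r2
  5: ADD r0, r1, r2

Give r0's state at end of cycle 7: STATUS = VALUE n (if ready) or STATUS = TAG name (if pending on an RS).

  c1: issue SUB r0<-Add1  regs: r0:Add1,r1:8,r2:1,r3:9,r4:5
  c2: issue MUL r4<-Mul1  regs: r0:Add1,r1:8,r2:1,r3:9,r4:Mul1
  c3: issue SUB r1<-Add2  regs: r0:Add1,r1:Add2,r2:1,r3:9,r4:Mul1
  c4: CDB Add1=-3; issue MUL r1<-Mul2  regs: r0:-3,r1:Mul2,r2:1,r3:9,r4:Mul1
  c5: issue ADD r1<-Add1  regs: r0:-3,r1:Add1,r2:1,r3:9,r4:Mul1
  c6: issue ADD r0<-Add3  regs: r0:Add3,r1:Add1,r2:1,r3:9,r4:Mul1
  c7: CDB Add2=-11  regs: r0:Add3,r1:Add1,r2:1,r3:9,r4:Mul1

STATUS = TAG Add3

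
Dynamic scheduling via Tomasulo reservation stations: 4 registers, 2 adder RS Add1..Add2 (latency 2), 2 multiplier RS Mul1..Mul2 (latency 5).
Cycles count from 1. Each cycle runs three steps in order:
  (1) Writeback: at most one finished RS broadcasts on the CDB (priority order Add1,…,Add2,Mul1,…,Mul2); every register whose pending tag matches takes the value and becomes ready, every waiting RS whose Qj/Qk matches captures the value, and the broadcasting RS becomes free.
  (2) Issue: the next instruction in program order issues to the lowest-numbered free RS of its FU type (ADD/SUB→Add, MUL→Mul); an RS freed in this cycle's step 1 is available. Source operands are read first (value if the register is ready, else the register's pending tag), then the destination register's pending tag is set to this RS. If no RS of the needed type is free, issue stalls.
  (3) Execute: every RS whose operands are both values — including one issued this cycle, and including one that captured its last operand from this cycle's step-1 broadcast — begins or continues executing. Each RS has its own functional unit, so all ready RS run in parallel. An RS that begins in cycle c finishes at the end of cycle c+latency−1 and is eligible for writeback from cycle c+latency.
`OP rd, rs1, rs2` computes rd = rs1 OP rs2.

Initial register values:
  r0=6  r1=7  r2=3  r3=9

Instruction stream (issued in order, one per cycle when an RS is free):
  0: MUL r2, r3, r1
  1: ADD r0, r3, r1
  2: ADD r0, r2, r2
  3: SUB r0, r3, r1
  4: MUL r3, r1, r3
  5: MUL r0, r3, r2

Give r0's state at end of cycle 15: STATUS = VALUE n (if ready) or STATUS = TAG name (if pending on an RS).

cycle 1: issue MUL r2<-Mul1 // r0:6,r1:7,r2:Mul1,r3:9
cycle 2: issue ADD r0<-Add1 // r0:Add1,r1:7,r2:Mul1,r3:9
cycle 3: issue ADD r0<-Add2 // r0:Add2,r1:7,r2:Mul1,r3:9
cycle 4: CDB Add1=16; issue SUB r0<-Add1 // r0:Add1,r1:7,r2:Mul1,r3:9
cycle 5: issue MUL r3<-Mul2 // r0:Add1,r1:7,r2:Mul1,r3:Mul2
cycle 6: CDB Add1=2; stall // r0:2,r1:7,r2:Mul1,r3:Mul2
cycle 7: CDB Mul1=63; issue MUL r0<-Mul1 // r0:Mul1,r1:7,r2:63,r3:Mul2
cycle 8: - // r0:Mul1,r1:7,r2:63,r3:Mul2
cycle 9: CDB Add2=126 // r0:Mul1,r1:7,r2:63,r3:Mul2
cycle 10: CDB Mul2=63 // r0:Mul1,r1:7,r2:63,r3:63
cycle 11: - // r0:Mul1,r1:7,r2:63,r3:63
cycle 12: - // r0:Mul1,r1:7,r2:63,r3:63
cycle 13: - // r0:Mul1,r1:7,r2:63,r3:63
cycle 14: - // r0:Mul1,r1:7,r2:63,r3:63
cycle 15: CDB Mul1=3969 // r0:3969,r1:7,r2:63,r3:63

STATUS = VALUE 3969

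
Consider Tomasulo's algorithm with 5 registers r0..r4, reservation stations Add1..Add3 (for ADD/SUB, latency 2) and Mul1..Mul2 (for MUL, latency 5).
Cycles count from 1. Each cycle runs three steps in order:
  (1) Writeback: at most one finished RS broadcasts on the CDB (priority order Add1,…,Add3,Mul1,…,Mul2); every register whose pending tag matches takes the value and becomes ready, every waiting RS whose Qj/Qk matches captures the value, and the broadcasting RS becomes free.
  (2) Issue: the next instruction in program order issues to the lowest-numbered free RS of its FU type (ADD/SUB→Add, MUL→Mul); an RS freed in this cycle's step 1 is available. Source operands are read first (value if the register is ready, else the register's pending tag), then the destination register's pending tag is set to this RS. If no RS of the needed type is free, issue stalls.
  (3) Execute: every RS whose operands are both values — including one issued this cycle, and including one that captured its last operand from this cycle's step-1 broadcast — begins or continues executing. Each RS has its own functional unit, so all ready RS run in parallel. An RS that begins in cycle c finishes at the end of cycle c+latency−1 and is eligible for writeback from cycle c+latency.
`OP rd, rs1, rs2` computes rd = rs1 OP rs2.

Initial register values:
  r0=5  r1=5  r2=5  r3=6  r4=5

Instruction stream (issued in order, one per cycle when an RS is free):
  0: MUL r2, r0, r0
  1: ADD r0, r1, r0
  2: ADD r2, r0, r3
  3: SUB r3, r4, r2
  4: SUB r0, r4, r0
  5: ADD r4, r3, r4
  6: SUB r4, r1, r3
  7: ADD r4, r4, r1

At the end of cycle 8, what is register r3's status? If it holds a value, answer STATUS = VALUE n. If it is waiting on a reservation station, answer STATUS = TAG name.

cycle 1: issue MUL r2<-Mul1 // r0:5,r1:5,r2:Mul1,r3:6,r4:5
cycle 2: issue ADD r0<-Add1 // r0:Add1,r1:5,r2:Mul1,r3:6,r4:5
cycle 3: issue ADD r2<-Add2 // r0:Add1,r1:5,r2:Add2,r3:6,r4:5
cycle 4: CDB Add1=10; issue SUB r3<-Add1 // r0:10,r1:5,r2:Add2,r3:Add1,r4:5
cycle 5: issue SUB r0<-Add3 // r0:Add3,r1:5,r2:Add2,r3:Add1,r4:5
cycle 6: CDB Add2=16; issue ADD r4<-Add2 // r0:Add3,r1:5,r2:16,r3:Add1,r4:Add2
cycle 7: CDB Add3=-5; issue SUB r4<-Add3 // r0:-5,r1:5,r2:16,r3:Add1,r4:Add3
cycle 8: CDB Add1=-11; issue ADD r4<-Add1 // r0:-5,r1:5,r2:16,r3:-11,r4:Add1

STATUS = VALUE -11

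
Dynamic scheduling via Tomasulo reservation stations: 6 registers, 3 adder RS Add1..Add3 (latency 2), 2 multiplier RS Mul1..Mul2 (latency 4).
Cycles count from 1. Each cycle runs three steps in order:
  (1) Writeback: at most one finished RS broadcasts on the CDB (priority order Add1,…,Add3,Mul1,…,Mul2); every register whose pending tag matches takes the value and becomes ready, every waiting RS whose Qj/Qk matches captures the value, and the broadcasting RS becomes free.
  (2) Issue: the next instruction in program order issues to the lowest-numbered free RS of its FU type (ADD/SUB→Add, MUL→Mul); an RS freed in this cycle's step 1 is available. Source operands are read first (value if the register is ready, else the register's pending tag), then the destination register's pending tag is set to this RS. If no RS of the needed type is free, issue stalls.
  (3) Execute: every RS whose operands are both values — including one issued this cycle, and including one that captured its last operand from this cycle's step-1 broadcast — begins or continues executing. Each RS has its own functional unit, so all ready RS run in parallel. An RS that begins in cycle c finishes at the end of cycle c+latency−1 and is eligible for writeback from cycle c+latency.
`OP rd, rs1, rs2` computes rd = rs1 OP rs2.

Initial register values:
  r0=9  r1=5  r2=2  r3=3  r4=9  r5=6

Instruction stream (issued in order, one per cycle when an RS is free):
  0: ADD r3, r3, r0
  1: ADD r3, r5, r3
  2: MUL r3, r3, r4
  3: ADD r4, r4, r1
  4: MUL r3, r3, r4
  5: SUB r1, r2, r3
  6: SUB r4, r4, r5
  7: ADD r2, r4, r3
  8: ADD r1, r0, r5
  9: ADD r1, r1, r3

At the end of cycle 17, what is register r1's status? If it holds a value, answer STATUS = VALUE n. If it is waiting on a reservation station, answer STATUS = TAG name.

STATUS = VALUE 2283

  c1: issue ADD r3<-Add1  regs: r0:9,r1:5,r2:2,r3:Add1,r4:9,r5:6
  c2: issue ADD r3<-Add2  regs: r0:9,r1:5,r2:2,r3:Add2,r4:9,r5:6
  c3: CDB Add1=12; issue MUL r3<-Mul1  regs: r0:9,r1:5,r2:2,r3:Mul1,r4:9,r5:6
  c4: issue ADD r4<-Add1  regs: r0:9,r1:5,r2:2,r3:Mul1,r4:Add1,r5:6
  c5: CDB Add2=18; issue MUL r3<-Mul2  regs: r0:9,r1:5,r2:2,r3:Mul2,r4:Add1,r5:6
  c6: CDB Add1=14; issue SUB r1<-Add1  regs: r0:9,r1:Add1,r2:2,r3:Mul2,r4:14,r5:6
  c7: issue SUB r4<-Add2  regs: r0:9,r1:Add1,r2:2,r3:Mul2,r4:Add2,r5:6
  c8: issue ADD r2<-Add3  regs: r0:9,r1:Add1,r2:Add3,r3:Mul2,r4:Add2,r5:6
  c9: CDB Add2=8; issue ADD r1<-Add2  regs: r0:9,r1:Add2,r2:Add3,r3:Mul2,r4:8,r5:6
  c10: CDB Mul1=162; stall  regs: r0:9,r1:Add2,r2:Add3,r3:Mul2,r4:8,r5:6
  c11: CDB Add2=15; issue ADD r1<-Add2  regs: r0:9,r1:Add2,r2:Add3,r3:Mul2,r4:8,r5:6
  c12: -  regs: r0:9,r1:Add2,r2:Add3,r3:Mul2,r4:8,r5:6
  c13: -  regs: r0:9,r1:Add2,r2:Add3,r3:Mul2,r4:8,r5:6
  c14: CDB Mul2=2268  regs: r0:9,r1:Add2,r2:Add3,r3:2268,r4:8,r5:6
  c15: -  regs: r0:9,r1:Add2,r2:Add3,r3:2268,r4:8,r5:6
  c16: CDB Add1=-2266  regs: r0:9,r1:Add2,r2:Add3,r3:2268,r4:8,r5:6
  c17: CDB Add2=2283  regs: r0:9,r1:2283,r2:Add3,r3:2268,r4:8,r5:6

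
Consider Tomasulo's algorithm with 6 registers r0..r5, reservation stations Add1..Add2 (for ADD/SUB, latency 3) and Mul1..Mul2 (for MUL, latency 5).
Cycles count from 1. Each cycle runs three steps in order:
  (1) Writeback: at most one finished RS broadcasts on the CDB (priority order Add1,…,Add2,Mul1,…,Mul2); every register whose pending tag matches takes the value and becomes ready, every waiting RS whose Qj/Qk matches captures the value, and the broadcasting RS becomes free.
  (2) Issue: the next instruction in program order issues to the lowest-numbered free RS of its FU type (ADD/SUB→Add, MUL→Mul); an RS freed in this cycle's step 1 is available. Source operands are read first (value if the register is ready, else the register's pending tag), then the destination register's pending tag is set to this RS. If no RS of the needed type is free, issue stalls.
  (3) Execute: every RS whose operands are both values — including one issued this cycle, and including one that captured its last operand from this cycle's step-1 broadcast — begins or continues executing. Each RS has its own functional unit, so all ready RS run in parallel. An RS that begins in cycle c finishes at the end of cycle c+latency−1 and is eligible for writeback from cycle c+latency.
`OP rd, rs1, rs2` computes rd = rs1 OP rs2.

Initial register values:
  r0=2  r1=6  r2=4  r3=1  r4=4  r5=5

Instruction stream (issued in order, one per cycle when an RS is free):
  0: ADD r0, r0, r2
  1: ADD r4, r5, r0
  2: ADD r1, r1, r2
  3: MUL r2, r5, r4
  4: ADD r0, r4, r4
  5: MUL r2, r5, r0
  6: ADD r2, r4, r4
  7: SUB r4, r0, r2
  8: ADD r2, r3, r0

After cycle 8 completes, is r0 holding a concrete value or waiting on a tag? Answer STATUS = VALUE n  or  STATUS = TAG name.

STATUS = TAG Add1

cycle 1: issue ADD r0<-Add1 // r0:Add1,r1:6,r2:4,r3:1,r4:4,r5:5
cycle 2: issue ADD r4<-Add2 // r0:Add1,r1:6,r2:4,r3:1,r4:Add2,r5:5
cycle 3: stall // r0:Add1,r1:6,r2:4,r3:1,r4:Add2,r5:5
cycle 4: CDB Add1=6; issue ADD r1<-Add1 // r0:6,r1:Add1,r2:4,r3:1,r4:Add2,r5:5
cycle 5: issue MUL r2<-Mul1 // r0:6,r1:Add1,r2:Mul1,r3:1,r4:Add2,r5:5
cycle 6: stall // r0:6,r1:Add1,r2:Mul1,r3:1,r4:Add2,r5:5
cycle 7: CDB Add1=10; issue ADD r0<-Add1 // r0:Add1,r1:10,r2:Mul1,r3:1,r4:Add2,r5:5
cycle 8: CDB Add2=11; issue MUL r2<-Mul2 // r0:Add1,r1:10,r2:Mul2,r3:1,r4:11,r5:5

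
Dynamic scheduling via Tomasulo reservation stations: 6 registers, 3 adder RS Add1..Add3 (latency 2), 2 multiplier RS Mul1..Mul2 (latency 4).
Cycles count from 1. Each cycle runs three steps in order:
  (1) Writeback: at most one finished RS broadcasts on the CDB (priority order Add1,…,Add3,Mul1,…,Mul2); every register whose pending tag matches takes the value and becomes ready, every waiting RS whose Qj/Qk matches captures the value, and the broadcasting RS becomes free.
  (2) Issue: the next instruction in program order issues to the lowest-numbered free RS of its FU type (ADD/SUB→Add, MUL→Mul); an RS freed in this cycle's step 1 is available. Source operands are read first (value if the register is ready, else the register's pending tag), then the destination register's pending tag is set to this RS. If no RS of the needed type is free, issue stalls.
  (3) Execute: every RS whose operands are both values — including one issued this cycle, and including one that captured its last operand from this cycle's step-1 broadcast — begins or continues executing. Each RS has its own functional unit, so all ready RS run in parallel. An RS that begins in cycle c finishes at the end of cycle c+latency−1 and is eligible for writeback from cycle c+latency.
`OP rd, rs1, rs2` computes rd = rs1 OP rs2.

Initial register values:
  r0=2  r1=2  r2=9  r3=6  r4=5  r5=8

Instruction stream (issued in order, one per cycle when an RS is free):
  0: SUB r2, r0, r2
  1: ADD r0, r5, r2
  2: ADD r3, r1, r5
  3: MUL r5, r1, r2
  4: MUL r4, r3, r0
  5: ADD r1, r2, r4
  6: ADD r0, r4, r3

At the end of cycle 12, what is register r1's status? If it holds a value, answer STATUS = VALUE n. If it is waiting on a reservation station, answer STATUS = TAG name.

STATUS = VALUE 3

cycle 1: issue SUB r2<-Add1 // r0:2,r1:2,r2:Add1,r3:6,r4:5,r5:8
cycle 2: issue ADD r0<-Add2 // r0:Add2,r1:2,r2:Add1,r3:6,r4:5,r5:8
cycle 3: CDB Add1=-7; issue ADD r3<-Add1 // r0:Add2,r1:2,r2:-7,r3:Add1,r4:5,r5:8
cycle 4: issue MUL r5<-Mul1 // r0:Add2,r1:2,r2:-7,r3:Add1,r4:5,r5:Mul1
cycle 5: CDB Add1=10; issue MUL r4<-Mul2 // r0:Add2,r1:2,r2:-7,r3:10,r4:Mul2,r5:Mul1
cycle 6: CDB Add2=1; issue ADD r1<-Add1 // r0:1,r1:Add1,r2:-7,r3:10,r4:Mul2,r5:Mul1
cycle 7: issue ADD r0<-Add2 // r0:Add2,r1:Add1,r2:-7,r3:10,r4:Mul2,r5:Mul1
cycle 8: CDB Mul1=-14 // r0:Add2,r1:Add1,r2:-7,r3:10,r4:Mul2,r5:-14
cycle 9: - // r0:Add2,r1:Add1,r2:-7,r3:10,r4:Mul2,r5:-14
cycle 10: CDB Mul2=10 // r0:Add2,r1:Add1,r2:-7,r3:10,r4:10,r5:-14
cycle 11: - // r0:Add2,r1:Add1,r2:-7,r3:10,r4:10,r5:-14
cycle 12: CDB Add1=3 // r0:Add2,r1:3,r2:-7,r3:10,r4:10,r5:-14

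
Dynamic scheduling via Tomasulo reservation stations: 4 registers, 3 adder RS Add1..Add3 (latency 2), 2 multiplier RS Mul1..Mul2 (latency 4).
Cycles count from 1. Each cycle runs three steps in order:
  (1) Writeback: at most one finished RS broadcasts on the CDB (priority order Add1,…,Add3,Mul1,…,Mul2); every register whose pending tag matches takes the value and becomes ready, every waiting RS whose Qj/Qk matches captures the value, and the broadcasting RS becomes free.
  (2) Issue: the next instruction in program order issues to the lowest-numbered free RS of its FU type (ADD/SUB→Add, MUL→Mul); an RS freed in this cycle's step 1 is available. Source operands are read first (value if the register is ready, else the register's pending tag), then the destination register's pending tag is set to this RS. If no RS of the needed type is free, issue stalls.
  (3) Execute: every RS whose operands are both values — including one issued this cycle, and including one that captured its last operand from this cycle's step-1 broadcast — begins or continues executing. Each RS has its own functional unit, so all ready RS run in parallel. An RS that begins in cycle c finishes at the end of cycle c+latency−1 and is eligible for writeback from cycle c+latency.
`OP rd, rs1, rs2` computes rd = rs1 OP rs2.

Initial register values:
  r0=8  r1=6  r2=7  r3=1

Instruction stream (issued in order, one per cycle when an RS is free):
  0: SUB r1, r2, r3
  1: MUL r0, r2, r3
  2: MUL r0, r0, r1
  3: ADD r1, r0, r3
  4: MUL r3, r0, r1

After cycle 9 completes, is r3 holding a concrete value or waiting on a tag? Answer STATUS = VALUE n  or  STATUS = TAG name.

STATUS = TAG Mul1

cycle 1: issue SUB r1<-Add1 // r0:8,r1:Add1,r2:7,r3:1
cycle 2: issue MUL r0<-Mul1 // r0:Mul1,r1:Add1,r2:7,r3:1
cycle 3: CDB Add1=6; issue MUL r0<-Mul2 // r0:Mul2,r1:6,r2:7,r3:1
cycle 4: issue ADD r1<-Add1 // r0:Mul2,r1:Add1,r2:7,r3:1
cycle 5: stall // r0:Mul2,r1:Add1,r2:7,r3:1
cycle 6: CDB Mul1=7; issue MUL r3<-Mul1 // r0:Mul2,r1:Add1,r2:7,r3:Mul1
cycle 7: - // r0:Mul2,r1:Add1,r2:7,r3:Mul1
cycle 8: - // r0:Mul2,r1:Add1,r2:7,r3:Mul1
cycle 9: - // r0:Mul2,r1:Add1,r2:7,r3:Mul1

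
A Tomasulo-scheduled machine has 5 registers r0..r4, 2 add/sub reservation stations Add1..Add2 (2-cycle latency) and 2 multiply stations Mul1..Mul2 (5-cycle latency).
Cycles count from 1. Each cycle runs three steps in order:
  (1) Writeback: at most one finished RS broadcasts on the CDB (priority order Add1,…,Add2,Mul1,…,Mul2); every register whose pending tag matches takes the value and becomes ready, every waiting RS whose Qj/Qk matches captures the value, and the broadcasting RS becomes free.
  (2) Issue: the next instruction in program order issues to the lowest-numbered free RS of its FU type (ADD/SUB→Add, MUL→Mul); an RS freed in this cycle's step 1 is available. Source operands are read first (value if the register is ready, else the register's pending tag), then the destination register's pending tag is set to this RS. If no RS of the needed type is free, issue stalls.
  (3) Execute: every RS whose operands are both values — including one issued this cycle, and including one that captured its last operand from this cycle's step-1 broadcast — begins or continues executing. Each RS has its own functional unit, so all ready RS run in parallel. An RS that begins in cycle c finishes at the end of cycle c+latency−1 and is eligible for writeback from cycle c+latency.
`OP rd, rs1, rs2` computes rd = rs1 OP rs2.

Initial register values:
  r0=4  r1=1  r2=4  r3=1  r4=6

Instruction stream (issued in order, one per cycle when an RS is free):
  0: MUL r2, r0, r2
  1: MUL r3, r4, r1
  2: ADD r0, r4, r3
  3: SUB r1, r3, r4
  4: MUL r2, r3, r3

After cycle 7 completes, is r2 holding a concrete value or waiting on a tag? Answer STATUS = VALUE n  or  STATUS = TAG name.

STATUS = TAG Mul1

  c1: issue MUL r2<-Mul1  regs: r0:4,r1:1,r2:Mul1,r3:1,r4:6
  c2: issue MUL r3<-Mul2  regs: r0:4,r1:1,r2:Mul1,r3:Mul2,r4:6
  c3: issue ADD r0<-Add1  regs: r0:Add1,r1:1,r2:Mul1,r3:Mul2,r4:6
  c4: issue SUB r1<-Add2  regs: r0:Add1,r1:Add2,r2:Mul1,r3:Mul2,r4:6
  c5: stall  regs: r0:Add1,r1:Add2,r2:Mul1,r3:Mul2,r4:6
  c6: CDB Mul1=16; issue MUL r2<-Mul1  regs: r0:Add1,r1:Add2,r2:Mul1,r3:Mul2,r4:6
  c7: CDB Mul2=6  regs: r0:Add1,r1:Add2,r2:Mul1,r3:6,r4:6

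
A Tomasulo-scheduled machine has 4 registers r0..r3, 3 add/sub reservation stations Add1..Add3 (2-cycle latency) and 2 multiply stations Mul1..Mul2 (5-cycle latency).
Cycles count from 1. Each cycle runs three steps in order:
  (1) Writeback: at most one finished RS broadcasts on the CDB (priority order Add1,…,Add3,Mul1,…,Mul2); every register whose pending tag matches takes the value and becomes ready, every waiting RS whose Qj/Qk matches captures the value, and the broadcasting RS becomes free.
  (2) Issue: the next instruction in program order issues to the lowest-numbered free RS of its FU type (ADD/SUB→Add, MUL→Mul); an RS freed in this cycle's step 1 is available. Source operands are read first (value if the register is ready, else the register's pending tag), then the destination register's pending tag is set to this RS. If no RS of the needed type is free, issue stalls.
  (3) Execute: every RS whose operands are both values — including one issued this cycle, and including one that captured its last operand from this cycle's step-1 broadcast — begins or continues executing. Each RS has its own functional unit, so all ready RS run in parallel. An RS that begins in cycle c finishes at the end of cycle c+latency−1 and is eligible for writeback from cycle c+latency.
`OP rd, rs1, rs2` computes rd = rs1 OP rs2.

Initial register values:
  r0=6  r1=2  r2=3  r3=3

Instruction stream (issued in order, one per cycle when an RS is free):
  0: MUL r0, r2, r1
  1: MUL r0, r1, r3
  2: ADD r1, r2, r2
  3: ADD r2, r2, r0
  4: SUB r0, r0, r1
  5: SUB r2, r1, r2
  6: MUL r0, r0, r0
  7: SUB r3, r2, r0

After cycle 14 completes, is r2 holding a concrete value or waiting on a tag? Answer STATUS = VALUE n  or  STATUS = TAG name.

STATUS = VALUE -3

  c1: issue MUL r0<-Mul1  regs: r0:Mul1,r1:2,r2:3,r3:3
  c2: issue MUL r0<-Mul2  regs: r0:Mul2,r1:2,r2:3,r3:3
  c3: issue ADD r1<-Add1  regs: r0:Mul2,r1:Add1,r2:3,r3:3
  c4: issue ADD r2<-Add2  regs: r0:Mul2,r1:Add1,r2:Add2,r3:3
  c5: CDB Add1=6; issue SUB r0<-Add1  regs: r0:Add1,r1:6,r2:Add2,r3:3
  c6: CDB Mul1=6; issue SUB r2<-Add3  regs: r0:Add1,r1:6,r2:Add3,r3:3
  c7: CDB Mul2=6; issue MUL r0<-Mul1  regs: r0:Mul1,r1:6,r2:Add3,r3:3
  c8: stall  regs: r0:Mul1,r1:6,r2:Add3,r3:3
  c9: CDB Add1=0; issue SUB r3<-Add1  regs: r0:Mul1,r1:6,r2:Add3,r3:Add1
  c10: CDB Add2=9  regs: r0:Mul1,r1:6,r2:Add3,r3:Add1
  c11: -  regs: r0:Mul1,r1:6,r2:Add3,r3:Add1
  c12: CDB Add3=-3  regs: r0:Mul1,r1:6,r2:-3,r3:Add1
  c13: -  regs: r0:Mul1,r1:6,r2:-3,r3:Add1
  c14: CDB Mul1=0  regs: r0:0,r1:6,r2:-3,r3:Add1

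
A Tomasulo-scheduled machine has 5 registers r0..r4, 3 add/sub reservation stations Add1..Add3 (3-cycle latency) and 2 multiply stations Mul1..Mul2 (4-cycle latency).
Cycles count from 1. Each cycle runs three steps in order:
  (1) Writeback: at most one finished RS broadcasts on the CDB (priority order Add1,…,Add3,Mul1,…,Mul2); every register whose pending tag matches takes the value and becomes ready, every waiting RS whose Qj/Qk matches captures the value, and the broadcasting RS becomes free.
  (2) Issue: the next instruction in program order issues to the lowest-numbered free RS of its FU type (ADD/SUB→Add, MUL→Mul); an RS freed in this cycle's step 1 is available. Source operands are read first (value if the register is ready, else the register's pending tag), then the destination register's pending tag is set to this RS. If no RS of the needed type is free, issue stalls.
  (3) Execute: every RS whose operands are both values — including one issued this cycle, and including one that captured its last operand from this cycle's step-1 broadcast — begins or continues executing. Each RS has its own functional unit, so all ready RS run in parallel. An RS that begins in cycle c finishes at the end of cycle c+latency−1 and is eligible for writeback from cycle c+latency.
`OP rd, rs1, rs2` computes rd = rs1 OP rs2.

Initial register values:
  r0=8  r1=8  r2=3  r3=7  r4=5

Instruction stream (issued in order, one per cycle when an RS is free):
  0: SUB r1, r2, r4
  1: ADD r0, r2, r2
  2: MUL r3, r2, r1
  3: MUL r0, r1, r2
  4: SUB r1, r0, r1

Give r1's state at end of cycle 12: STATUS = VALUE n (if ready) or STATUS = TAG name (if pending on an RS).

  c1: issue SUB r1<-Add1  regs: r0:8,r1:Add1,r2:3,r3:7,r4:5
  c2: issue ADD r0<-Add2  regs: r0:Add2,r1:Add1,r2:3,r3:7,r4:5
  c3: issue MUL r3<-Mul1  regs: r0:Add2,r1:Add1,r2:3,r3:Mul1,r4:5
  c4: CDB Add1=-2; issue MUL r0<-Mul2  regs: r0:Mul2,r1:-2,r2:3,r3:Mul1,r4:5
  c5: CDB Add2=6; issue SUB r1<-Add1  regs: r0:Mul2,r1:Add1,r2:3,r3:Mul1,r4:5
  c6: -  regs: r0:Mul2,r1:Add1,r2:3,r3:Mul1,r4:5
  c7: -  regs: r0:Mul2,r1:Add1,r2:3,r3:Mul1,r4:5
  c8: CDB Mul1=-6  regs: r0:Mul2,r1:Add1,r2:3,r3:-6,r4:5
  c9: CDB Mul2=-6  regs: r0:-6,r1:Add1,r2:3,r3:-6,r4:5
  c10: -  regs: r0:-6,r1:Add1,r2:3,r3:-6,r4:5
  c11: -  regs: r0:-6,r1:Add1,r2:3,r3:-6,r4:5
  c12: CDB Add1=-4  regs: r0:-6,r1:-4,r2:3,r3:-6,r4:5

STATUS = VALUE -4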